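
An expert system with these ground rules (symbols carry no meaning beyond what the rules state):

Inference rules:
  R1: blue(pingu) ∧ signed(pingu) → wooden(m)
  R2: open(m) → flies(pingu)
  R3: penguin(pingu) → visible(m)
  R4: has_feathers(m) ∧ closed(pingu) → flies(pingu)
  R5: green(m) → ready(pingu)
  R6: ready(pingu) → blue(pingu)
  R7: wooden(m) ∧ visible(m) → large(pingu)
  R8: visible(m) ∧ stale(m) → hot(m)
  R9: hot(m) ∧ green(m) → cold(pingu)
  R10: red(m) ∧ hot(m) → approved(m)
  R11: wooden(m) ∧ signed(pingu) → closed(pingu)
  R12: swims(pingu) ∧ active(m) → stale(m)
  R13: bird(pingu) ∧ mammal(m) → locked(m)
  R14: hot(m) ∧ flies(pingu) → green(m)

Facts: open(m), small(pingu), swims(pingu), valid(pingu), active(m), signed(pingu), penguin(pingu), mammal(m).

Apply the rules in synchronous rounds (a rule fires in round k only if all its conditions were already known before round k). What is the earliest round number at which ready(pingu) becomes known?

Round 1 fires R2, R3, R12, giving flies(pingu), visible(m), stale(m).
Round 2 fires R8, giving hot(m).
Round 3 fires R14, giving green(m).
Round 4 fires R5, R9, giving ready(pingu), cold(pingu).
ready(pingu) first appears in round 4.

4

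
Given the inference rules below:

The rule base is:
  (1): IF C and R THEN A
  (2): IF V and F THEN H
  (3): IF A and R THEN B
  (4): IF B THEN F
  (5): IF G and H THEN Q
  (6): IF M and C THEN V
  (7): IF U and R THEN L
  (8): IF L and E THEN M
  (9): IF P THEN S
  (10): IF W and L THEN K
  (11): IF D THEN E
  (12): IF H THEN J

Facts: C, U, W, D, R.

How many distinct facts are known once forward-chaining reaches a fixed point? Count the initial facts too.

Round 1: (1) [IF C and R THEN A]; (7) [IF U and R THEN L]; (11) [IF D THEN E]. Adds A, L, E.
Round 2: (3) [IF A and R THEN B]; (8) [IF L and E THEN M]; (10) [IF W and L THEN K]. Adds B, M, K.
Round 3: (4) [IF B THEN F]; (6) [IF M and C THEN V]. Adds F, V.
Round 4: (2) [IF V and F THEN H]. Adds H.
Round 5: (12) [IF H THEN J]. Adds J.
Closure: {A, B, C, D, E, F, H, J, K, L, M, R, U, V, W} — 15 facts.

15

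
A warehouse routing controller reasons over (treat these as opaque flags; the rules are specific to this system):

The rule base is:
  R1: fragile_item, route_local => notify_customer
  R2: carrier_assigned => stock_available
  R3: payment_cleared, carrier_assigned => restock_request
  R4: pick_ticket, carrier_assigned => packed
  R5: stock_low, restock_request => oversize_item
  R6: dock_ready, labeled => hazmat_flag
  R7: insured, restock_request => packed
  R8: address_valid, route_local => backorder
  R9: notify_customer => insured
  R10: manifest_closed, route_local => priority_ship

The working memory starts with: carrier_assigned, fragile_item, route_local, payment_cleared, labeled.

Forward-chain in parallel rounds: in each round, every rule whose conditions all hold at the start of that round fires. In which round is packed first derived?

3

Round 1 fires R1, R2, R3, giving notify_customer, stock_available, restock_request.
Round 2 fires R9, giving insured.
Round 3 fires R7, giving packed.
packed first appears in round 3.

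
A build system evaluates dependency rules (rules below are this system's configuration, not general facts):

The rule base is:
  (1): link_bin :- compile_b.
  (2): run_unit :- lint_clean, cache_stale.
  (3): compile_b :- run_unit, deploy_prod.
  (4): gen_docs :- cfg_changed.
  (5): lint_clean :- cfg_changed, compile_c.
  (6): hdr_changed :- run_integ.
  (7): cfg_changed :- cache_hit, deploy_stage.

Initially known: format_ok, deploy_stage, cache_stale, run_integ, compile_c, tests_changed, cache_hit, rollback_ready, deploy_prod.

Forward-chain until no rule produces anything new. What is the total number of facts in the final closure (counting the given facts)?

Round 1 — (6), (7), derive hdr_changed, cfg_changed.
Round 2 — (4), (5), derive gen_docs, lint_clean.
Round 3 — (2), derive run_unit.
Round 4 — (3), derive compile_b.
Round 5 — (1), derive link_bin.
Closure: {cache_hit, cache_stale, cfg_changed, compile_b, compile_c, deploy_prod, deploy_stage, format_ok, gen_docs, hdr_changed, link_bin, lint_clean, rollback_ready, run_integ, run_unit, tests_changed} — 16 facts.

16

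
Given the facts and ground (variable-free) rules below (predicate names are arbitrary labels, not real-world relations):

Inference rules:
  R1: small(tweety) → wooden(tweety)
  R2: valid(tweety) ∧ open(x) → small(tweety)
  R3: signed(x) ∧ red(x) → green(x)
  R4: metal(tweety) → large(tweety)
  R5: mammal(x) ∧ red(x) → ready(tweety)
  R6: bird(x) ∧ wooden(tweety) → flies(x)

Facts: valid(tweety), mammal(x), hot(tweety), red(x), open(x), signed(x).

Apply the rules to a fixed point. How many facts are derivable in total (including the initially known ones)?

10

[1] R2 [valid(tweety) ∧ open(x) → small(tweety)]; R3 [signed(x) ∧ red(x) → green(x)]; R5 [mammal(x) ∧ red(x) → ready(tweety)]. ⇒ new: small(tweety), green(x), ready(tweety).
[2] R1 [small(tweety) → wooden(tweety)]. ⇒ new: wooden(tweety).
Closure: {green(x), hot(tweety), mammal(x), open(x), ready(tweety), red(x), signed(x), small(tweety), valid(tweety), wooden(tweety)} — 10 facts.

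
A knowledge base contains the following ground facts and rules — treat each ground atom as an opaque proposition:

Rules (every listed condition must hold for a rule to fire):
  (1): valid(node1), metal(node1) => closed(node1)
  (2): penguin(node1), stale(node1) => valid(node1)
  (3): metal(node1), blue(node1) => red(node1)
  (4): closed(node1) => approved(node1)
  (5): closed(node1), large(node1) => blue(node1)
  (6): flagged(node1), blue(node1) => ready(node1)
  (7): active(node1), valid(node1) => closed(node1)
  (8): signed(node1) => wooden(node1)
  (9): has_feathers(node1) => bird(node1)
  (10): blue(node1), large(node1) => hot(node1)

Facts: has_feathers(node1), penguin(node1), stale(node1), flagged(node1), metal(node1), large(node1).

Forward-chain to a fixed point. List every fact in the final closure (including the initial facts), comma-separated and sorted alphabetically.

approved(node1), bird(node1), blue(node1), closed(node1), flagged(node1), has_feathers(node1), hot(node1), large(node1), metal(node1), penguin(node1), ready(node1), red(node1), stale(node1), valid(node1)

Round 1 fires (2), (9), giving valid(node1), bird(node1).
Round 2 fires (1), giving closed(node1).
Round 3 fires (4), (5), giving approved(node1), blue(node1).
Round 4 fires (3), (6), (10), giving red(node1), ready(node1), hot(node1).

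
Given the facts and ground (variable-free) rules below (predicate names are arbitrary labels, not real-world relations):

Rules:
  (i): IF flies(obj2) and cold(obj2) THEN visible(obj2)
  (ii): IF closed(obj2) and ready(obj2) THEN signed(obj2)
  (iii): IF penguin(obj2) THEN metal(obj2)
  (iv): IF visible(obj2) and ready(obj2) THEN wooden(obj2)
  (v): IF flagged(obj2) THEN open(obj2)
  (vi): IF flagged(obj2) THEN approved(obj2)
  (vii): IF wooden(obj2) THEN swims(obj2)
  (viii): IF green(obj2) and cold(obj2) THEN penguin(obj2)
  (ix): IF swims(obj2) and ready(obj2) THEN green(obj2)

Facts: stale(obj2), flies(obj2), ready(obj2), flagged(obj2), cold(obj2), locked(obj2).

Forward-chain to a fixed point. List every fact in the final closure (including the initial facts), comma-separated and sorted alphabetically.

approved(obj2), cold(obj2), flagged(obj2), flies(obj2), green(obj2), locked(obj2), metal(obj2), open(obj2), penguin(obj2), ready(obj2), stale(obj2), swims(obj2), visible(obj2), wooden(obj2)

Round 1: (i) [IF flies(obj2) and cold(obj2) THEN visible(obj2)]; (v) [IF flagged(obj2) THEN open(obj2)]; (vi) [IF flagged(obj2) THEN approved(obj2)]. Adds visible(obj2), open(obj2), approved(obj2).
Round 2: (iv) [IF visible(obj2) and ready(obj2) THEN wooden(obj2)]. Adds wooden(obj2).
Round 3: (vii) [IF wooden(obj2) THEN swims(obj2)]. Adds swims(obj2).
Round 4: (ix) [IF swims(obj2) and ready(obj2) THEN green(obj2)]. Adds green(obj2).
Round 5: (viii) [IF green(obj2) and cold(obj2) THEN penguin(obj2)]. Adds penguin(obj2).
Round 6: (iii) [IF penguin(obj2) THEN metal(obj2)]. Adds metal(obj2).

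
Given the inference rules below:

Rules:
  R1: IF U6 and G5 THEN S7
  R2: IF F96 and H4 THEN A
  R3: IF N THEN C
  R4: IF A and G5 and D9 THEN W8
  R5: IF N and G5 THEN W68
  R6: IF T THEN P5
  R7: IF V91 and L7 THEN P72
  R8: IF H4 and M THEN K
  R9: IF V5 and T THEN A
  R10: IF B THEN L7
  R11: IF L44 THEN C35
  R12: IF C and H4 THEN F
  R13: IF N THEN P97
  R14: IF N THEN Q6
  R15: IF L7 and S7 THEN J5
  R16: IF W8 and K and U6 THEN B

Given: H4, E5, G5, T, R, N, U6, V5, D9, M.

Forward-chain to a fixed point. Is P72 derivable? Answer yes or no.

no

Round 1: R1 [IF U6 and G5 THEN S7]; R3 [IF N THEN C]; R5 [IF N and G5 THEN W68]; R6 [IF T THEN P5]; R8 [IF H4 and M THEN K]; R9 [IF V5 and T THEN A]; R13 [IF N THEN P97]; R14 [IF N THEN Q6]. Adds S7, C, W68, P5, K, A, P97, Q6.
Round 2: R4 [IF A and G5 and D9 THEN W8]; R12 [IF C and H4 THEN F]. Adds W8, F.
Round 3: R16 [IF W8 and K and U6 THEN B]. Adds B.
Round 4: R10 [IF B THEN L7]. Adds L7.
Round 5: R15 [IF L7 and S7 THEN J5]. Adds J5.
Fixed point reached. P72 is concluded only by R7; R7 needs V91 (never derived).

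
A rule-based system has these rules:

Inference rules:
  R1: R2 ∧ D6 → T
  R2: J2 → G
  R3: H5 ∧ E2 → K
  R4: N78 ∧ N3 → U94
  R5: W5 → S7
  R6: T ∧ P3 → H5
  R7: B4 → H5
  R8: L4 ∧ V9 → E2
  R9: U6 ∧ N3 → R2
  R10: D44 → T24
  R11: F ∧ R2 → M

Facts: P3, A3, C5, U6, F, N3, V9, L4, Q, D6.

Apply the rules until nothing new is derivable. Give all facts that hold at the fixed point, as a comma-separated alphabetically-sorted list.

A3, C5, D6, E2, F, H5, K, L4, M, N3, P3, Q, R2, T, U6, V9

Round 1: R8 [L4 ∧ V9 → E2]; R9 [U6 ∧ N3 → R2]. New: E2, R2.
Round 2: R1 [R2 ∧ D6 → T]; R11 [F ∧ R2 → M]. New: T, M.
Round 3: R6 [T ∧ P3 → H5]. New: H5.
Round 4: R3 [H5 ∧ E2 → K]. New: K.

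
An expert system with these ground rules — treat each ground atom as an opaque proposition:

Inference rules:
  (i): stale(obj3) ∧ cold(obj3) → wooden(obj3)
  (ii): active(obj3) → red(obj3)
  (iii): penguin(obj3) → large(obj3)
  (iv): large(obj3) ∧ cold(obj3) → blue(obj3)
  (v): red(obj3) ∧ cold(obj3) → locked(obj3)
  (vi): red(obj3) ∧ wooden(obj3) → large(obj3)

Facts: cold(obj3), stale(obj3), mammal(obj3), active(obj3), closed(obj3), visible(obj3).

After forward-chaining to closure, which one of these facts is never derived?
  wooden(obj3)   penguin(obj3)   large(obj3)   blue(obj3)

[1] (i) [stale(obj3) ∧ cold(obj3) → wooden(obj3)]; (ii) [active(obj3) → red(obj3)]. ⇒ new: wooden(obj3), red(obj3).
[2] (v) [red(obj3) ∧ cold(obj3) → locked(obj3)]; (vi) [red(obj3) ∧ wooden(obj3) → large(obj3)]. ⇒ new: locked(obj3), large(obj3).
[3] (iv) [large(obj3) ∧ cold(obj3) → blue(obj3)]. ⇒ new: blue(obj3).
Derived: large(obj3) (round 2), blue(obj3) (round 3), wooden(obj3) (round 1). penguin(obj3) never appears in any round.

penguin(obj3)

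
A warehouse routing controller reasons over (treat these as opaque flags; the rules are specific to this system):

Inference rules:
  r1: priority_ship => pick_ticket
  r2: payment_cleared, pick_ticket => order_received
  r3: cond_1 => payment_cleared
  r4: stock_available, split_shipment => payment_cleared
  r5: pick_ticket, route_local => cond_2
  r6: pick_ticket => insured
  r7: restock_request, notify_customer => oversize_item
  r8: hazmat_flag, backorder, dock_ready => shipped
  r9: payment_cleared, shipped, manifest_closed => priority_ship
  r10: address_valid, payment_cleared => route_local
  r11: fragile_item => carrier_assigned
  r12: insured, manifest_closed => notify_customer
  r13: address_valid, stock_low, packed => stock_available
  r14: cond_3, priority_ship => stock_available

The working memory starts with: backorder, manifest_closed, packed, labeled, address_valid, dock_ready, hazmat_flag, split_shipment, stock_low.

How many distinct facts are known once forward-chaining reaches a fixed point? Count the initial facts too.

Round 1: r8 [hazmat_flag, backorder, dock_ready => shipped]; r13 [address_valid, stock_low, packed => stock_available]. New: shipped, stock_available.
Round 2: r4 [stock_available, split_shipment => payment_cleared]. New: payment_cleared.
Round 3: r9 [payment_cleared, shipped, manifest_closed => priority_ship]; r10 [address_valid, payment_cleared => route_local]. New: priority_ship, route_local.
Round 4: r1 [priority_ship => pick_ticket]. New: pick_ticket.
Round 5: r2 [payment_cleared, pick_ticket => order_received]; r5 [pick_ticket, route_local => cond_2]; r6 [pick_ticket => insured]. New: order_received, cond_2, insured.
Round 6: r12 [insured, manifest_closed => notify_customer]. New: notify_customer.
Closure: {address_valid, backorder, cond_2, dock_ready, hazmat_flag, insured, labeled, manifest_closed, notify_customer, order_received, packed, payment_cleared, pick_ticket, priority_ship, route_local, shipped, split_shipment, stock_available, stock_low} — 19 facts.

19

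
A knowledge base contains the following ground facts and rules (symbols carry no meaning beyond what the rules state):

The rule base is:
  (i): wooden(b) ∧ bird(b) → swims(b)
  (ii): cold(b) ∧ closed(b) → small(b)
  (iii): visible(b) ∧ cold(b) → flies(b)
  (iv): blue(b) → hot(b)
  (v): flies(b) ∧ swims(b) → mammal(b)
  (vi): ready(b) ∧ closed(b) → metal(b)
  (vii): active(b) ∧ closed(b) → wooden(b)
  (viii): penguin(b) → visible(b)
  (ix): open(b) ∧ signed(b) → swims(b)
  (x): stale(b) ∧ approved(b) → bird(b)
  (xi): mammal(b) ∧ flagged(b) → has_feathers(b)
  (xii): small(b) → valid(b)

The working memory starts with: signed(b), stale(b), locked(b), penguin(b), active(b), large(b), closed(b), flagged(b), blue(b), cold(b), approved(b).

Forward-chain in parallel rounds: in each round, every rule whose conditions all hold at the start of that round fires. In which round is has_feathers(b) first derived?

Round 1: (ii) [cold(b) ∧ closed(b) → small(b)]; (iv) [blue(b) → hot(b)]; (vii) [active(b) ∧ closed(b) → wooden(b)]; (viii) [penguin(b) → visible(b)]; (x) [stale(b) ∧ approved(b) → bird(b)]. Adds small(b), hot(b), wooden(b), visible(b), bird(b).
Round 2: (i) [wooden(b) ∧ bird(b) → swims(b)]; (iii) [visible(b) ∧ cold(b) → flies(b)]; (xii) [small(b) → valid(b)]. Adds swims(b), flies(b), valid(b).
Round 3: (v) [flies(b) ∧ swims(b) → mammal(b)]. Adds mammal(b).
Round 4: (xi) [mammal(b) ∧ flagged(b) → has_feathers(b)]. Adds has_feathers(b).
has_feathers(b) first appears in round 4.

4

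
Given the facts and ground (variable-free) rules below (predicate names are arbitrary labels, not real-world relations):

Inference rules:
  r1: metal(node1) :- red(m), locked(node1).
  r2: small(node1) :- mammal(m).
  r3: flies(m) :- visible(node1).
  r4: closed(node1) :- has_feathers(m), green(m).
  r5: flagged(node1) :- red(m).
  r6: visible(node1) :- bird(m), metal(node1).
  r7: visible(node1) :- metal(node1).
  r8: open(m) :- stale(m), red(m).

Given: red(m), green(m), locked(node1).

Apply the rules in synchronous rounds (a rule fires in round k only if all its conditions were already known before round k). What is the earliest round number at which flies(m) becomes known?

Round 1: r1 [metal(node1) :- red(m), locked(node1).]; r5 [flagged(node1) :- red(m).]. New: metal(node1), flagged(node1).
Round 2: r7 [visible(node1) :- metal(node1).]. New: visible(node1).
Round 3: r3 [flies(m) :- visible(node1).]. New: flies(m).
flies(m) first appears in round 3.

3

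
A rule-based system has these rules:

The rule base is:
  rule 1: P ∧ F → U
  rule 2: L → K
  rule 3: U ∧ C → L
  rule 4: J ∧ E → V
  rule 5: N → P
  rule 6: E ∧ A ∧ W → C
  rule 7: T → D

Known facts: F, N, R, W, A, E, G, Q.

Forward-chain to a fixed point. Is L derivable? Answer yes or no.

Round 1: rule 5 [N → P]; rule 6 [E ∧ A ∧ W → C]. Adds P, C.
Round 2: rule 1 [P ∧ F → U]. Adds U.
Round 3: rule 3 [U ∧ C → L]. Adds L.
Round 4: rule 2 [L → K]. Adds K.
L appears in round 3, so it is derivable.

yes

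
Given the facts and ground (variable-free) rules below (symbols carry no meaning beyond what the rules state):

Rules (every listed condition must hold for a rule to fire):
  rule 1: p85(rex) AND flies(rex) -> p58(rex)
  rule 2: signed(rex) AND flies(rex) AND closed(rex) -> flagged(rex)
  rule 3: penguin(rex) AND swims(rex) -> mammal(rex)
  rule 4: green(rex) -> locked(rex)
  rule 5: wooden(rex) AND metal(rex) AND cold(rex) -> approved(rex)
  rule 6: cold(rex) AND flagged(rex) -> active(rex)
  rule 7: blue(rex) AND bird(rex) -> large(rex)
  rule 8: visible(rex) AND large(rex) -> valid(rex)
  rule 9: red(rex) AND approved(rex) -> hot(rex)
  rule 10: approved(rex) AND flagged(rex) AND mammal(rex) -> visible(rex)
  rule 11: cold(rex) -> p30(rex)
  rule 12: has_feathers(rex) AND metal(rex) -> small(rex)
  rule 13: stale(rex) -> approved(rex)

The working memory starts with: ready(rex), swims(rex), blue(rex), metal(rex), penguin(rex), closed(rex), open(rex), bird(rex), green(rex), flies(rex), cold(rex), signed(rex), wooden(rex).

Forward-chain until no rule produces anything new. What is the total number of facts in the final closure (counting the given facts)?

Round 1 fires rule 2, rule 3, rule 4, rule 5, rule 7, rule 11, giving flagged(rex), mammal(rex), locked(rex), approved(rex), large(rex), p30(rex).
Round 2 fires rule 6, rule 10, giving active(rex), visible(rex).
Round 3 fires rule 8, giving valid(rex).
Closure: {active(rex), approved(rex), bird(rex), blue(rex), closed(rex), cold(rex), flagged(rex), flies(rex), green(rex), large(rex), locked(rex), mammal(rex), metal(rex), open(rex), p30(rex), penguin(rex), ready(rex), signed(rex), swims(rex), valid(rex), visible(rex), wooden(rex)} — 22 facts.

22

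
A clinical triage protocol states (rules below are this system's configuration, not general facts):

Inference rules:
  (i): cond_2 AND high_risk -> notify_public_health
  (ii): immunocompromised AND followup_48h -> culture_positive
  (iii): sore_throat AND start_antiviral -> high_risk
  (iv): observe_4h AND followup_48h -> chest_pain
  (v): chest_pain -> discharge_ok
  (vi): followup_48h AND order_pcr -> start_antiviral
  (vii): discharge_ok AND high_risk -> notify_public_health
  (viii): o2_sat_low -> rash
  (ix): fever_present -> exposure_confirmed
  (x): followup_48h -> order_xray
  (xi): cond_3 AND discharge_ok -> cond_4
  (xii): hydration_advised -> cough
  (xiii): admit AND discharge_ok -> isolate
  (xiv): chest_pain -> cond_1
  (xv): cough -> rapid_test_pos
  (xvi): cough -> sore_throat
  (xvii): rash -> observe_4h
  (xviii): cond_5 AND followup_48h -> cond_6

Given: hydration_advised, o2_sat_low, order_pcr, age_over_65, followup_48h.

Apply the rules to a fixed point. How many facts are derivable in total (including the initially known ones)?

17

Round 1: (vi) [followup_48h AND order_pcr -> start_antiviral]; (viii) [o2_sat_low -> rash]; (x) [followup_48h -> order_xray]; (xii) [hydration_advised -> cough]. New: start_antiviral, rash, order_xray, cough.
Round 2: (xv) [cough -> rapid_test_pos]; (xvi) [cough -> sore_throat]; (xvii) [rash -> observe_4h]. New: rapid_test_pos, sore_throat, observe_4h.
Round 3: (iii) [sore_throat AND start_antiviral -> high_risk]; (iv) [observe_4h AND followup_48h -> chest_pain]. New: high_risk, chest_pain.
Round 4: (v) [chest_pain -> discharge_ok]; (xiv) [chest_pain -> cond_1]. New: discharge_ok, cond_1.
Round 5: (vii) [discharge_ok AND high_risk -> notify_public_health]. New: notify_public_health.
Closure: {age_over_65, chest_pain, cond_1, cough, discharge_ok, followup_48h, high_risk, hydration_advised, notify_public_health, o2_sat_low, observe_4h, order_pcr, order_xray, rapid_test_pos, rash, sore_throat, start_antiviral} — 17 facts.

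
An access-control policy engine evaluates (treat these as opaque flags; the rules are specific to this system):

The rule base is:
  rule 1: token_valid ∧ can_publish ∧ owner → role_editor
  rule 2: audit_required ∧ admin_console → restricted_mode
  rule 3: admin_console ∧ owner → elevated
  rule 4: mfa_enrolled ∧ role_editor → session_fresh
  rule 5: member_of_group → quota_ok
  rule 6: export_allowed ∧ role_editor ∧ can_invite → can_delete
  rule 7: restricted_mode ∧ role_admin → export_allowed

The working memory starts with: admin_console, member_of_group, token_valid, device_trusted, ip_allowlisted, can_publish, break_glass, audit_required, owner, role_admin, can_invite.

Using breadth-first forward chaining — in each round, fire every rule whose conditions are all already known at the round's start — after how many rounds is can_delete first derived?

Round 1 — rule 1, rule 2, rule 3, rule 5, derive role_editor, restricted_mode, elevated, quota_ok.
Round 2 — rule 7, derive export_allowed.
Round 3 — rule 6, derive can_delete.
can_delete first appears in round 3.

3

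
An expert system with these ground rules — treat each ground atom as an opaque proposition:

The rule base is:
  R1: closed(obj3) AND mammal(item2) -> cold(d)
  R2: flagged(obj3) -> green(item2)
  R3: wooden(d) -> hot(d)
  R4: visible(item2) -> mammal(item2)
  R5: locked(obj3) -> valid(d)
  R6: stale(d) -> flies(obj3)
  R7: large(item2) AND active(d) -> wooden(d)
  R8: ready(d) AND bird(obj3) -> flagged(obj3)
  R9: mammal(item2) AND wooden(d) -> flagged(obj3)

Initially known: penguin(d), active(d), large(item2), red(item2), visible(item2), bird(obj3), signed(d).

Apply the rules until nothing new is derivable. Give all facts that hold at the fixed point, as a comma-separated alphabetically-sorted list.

active(d), bird(obj3), flagged(obj3), green(item2), hot(d), large(item2), mammal(item2), penguin(d), red(item2), signed(d), visible(item2), wooden(d)

Round 1: R4 [visible(item2) -> mammal(item2)]; R7 [large(item2) AND active(d) -> wooden(d)]. Adds mammal(item2), wooden(d).
Round 2: R3 [wooden(d) -> hot(d)]; R9 [mammal(item2) AND wooden(d) -> flagged(obj3)]. Adds hot(d), flagged(obj3).
Round 3: R2 [flagged(obj3) -> green(item2)]. Adds green(item2).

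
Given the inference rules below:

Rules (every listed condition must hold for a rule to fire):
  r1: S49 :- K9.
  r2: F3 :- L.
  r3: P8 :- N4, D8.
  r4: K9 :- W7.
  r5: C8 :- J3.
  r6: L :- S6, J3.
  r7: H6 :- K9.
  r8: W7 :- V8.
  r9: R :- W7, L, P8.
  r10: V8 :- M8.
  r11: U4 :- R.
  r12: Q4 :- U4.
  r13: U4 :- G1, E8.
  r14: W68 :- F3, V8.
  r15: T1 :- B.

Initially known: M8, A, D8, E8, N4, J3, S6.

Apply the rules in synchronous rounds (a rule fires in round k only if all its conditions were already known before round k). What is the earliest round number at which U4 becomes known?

4

Round 1: r3 [P8 :- N4, D8.]; r5 [C8 :- J3.]; r6 [L :- S6, J3.]; r10 [V8 :- M8.]. Adds P8, C8, L, V8.
Round 2: r2 [F3 :- L.]; r8 [W7 :- V8.]. Adds F3, W7.
Round 3: r4 [K9 :- W7.]; r9 [R :- W7, L, P8.]; r14 [W68 :- F3, V8.]. Adds K9, R, W68.
Round 4: r1 [S49 :- K9.]; r7 [H6 :- K9.]; r11 [U4 :- R.]. Adds S49, H6, U4.
U4 first appears in round 4.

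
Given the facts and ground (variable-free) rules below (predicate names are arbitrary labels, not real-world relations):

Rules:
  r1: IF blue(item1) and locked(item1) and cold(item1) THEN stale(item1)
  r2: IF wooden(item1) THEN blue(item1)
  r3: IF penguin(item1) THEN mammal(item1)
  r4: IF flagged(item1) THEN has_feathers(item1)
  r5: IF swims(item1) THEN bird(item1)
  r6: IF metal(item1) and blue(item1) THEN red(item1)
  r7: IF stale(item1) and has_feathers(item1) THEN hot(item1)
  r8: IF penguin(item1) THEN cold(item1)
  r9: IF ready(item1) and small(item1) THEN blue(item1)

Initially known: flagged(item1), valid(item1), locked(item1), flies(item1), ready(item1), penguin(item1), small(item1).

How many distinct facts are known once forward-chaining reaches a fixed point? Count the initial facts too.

13

Round 1 fires r3, r4, r8, r9, giving mammal(item1), has_feathers(item1), cold(item1), blue(item1).
Round 2 fires r1, giving stale(item1).
Round 3 fires r7, giving hot(item1).
Closure: {blue(item1), cold(item1), flagged(item1), flies(item1), has_feathers(item1), hot(item1), locked(item1), mammal(item1), penguin(item1), ready(item1), small(item1), stale(item1), valid(item1)} — 13 facts.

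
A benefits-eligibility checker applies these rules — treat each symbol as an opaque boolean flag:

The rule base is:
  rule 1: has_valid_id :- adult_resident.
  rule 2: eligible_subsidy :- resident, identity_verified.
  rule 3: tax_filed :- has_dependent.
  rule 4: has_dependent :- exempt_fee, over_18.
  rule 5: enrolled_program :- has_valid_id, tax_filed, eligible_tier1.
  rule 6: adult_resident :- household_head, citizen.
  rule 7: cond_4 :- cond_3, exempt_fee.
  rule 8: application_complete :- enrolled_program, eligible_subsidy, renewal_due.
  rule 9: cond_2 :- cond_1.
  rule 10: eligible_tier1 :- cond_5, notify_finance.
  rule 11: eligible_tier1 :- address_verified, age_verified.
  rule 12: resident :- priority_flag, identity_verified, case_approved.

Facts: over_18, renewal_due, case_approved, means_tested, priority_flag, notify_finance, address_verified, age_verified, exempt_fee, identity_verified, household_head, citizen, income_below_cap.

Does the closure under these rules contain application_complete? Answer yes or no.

yes

Round 1 — rule 4, rule 6, rule 11, rule 12, derive has_dependent, adult_resident, eligible_tier1, resident.
Round 2 — rule 1, rule 2, rule 3, derive has_valid_id, eligible_subsidy, tax_filed.
Round 3 — rule 5, derive enrolled_program.
Round 4 — rule 8, derive application_complete.
application_complete appears in round 4, so it is derivable.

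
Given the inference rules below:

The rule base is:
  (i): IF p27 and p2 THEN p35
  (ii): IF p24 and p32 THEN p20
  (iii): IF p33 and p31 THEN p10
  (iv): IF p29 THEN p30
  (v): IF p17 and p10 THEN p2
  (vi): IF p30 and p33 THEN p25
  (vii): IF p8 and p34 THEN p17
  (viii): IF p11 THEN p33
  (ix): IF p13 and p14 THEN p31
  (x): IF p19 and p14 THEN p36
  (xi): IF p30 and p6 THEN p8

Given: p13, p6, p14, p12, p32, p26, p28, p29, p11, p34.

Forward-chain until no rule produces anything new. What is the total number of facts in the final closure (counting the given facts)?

18

Round 1: (iv) [IF p29 THEN p30]; (viii) [IF p11 THEN p33]; (ix) [IF p13 and p14 THEN p31]. Adds p30, p33, p31.
Round 2: (iii) [IF p33 and p31 THEN p10]; (vi) [IF p30 and p33 THEN p25]; (xi) [IF p30 and p6 THEN p8]. Adds p10, p25, p8.
Round 3: (vii) [IF p8 and p34 THEN p17]. Adds p17.
Round 4: (v) [IF p17 and p10 THEN p2]. Adds p2.
Closure: {p10, p11, p12, p13, p14, p17, p2, p25, p26, p28, p29, p30, p31, p32, p33, p34, p6, p8} — 18 facts.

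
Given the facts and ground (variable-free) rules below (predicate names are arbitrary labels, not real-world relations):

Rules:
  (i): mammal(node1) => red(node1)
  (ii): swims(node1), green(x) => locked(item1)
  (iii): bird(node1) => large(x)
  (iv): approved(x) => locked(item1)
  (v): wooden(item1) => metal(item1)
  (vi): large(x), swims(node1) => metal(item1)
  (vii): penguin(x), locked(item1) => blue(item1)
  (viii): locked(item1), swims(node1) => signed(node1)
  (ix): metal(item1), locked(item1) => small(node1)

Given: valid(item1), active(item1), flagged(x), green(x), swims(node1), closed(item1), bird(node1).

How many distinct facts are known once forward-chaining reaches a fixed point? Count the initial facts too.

Round 1 — (ii), (iii), derive locked(item1), large(x).
Round 2 — (vi), (viii), derive metal(item1), signed(node1).
Round 3 — (ix), derive small(node1).
Closure: {active(item1), bird(node1), closed(item1), flagged(x), green(x), large(x), locked(item1), metal(item1), signed(node1), small(node1), swims(node1), valid(item1)} — 12 facts.

12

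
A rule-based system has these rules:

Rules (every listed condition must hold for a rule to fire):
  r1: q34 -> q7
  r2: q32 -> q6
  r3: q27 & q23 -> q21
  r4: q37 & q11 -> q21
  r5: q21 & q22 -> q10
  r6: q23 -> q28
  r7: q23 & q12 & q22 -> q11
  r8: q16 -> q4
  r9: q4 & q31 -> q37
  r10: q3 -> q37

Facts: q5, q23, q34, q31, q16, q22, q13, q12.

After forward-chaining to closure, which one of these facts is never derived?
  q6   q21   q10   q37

Round 1 fires r1, r6, r7, r8, giving q7, q28, q11, q4.
Round 2 fires r9, giving q37.
Round 3 fires r4, giving q21.
Round 4 fires r5, giving q10.
Derived: q21 (round 3), q37 (round 2), q10 (round 4). q6 never appears in any round.

q6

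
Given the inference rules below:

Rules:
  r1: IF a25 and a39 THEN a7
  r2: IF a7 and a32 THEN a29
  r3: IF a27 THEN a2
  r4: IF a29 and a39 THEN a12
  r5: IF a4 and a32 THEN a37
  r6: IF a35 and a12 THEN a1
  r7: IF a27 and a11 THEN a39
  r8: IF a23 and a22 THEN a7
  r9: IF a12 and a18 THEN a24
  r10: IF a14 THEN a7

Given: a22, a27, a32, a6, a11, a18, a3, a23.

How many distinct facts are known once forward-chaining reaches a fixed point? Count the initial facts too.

14

Round 1: r3 [IF a27 THEN a2]; r7 [IF a27 and a11 THEN a39]; r8 [IF a23 and a22 THEN a7]. Adds a2, a39, a7.
Round 2: r2 [IF a7 and a32 THEN a29]. Adds a29.
Round 3: r4 [IF a29 and a39 THEN a12]. Adds a12.
Round 4: r9 [IF a12 and a18 THEN a24]. Adds a24.
Closure: {a11, a12, a18, a2, a22, a23, a24, a27, a29, a3, a32, a39, a6, a7} — 14 facts.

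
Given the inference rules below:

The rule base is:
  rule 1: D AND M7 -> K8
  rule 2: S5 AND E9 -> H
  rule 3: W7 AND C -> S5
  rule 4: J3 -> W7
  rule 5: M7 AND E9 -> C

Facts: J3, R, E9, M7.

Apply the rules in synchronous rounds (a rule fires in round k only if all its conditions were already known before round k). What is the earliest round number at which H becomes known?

Round 1: rule 4 [J3 -> W7]; rule 5 [M7 AND E9 -> C]. Adds W7, C.
Round 2: rule 3 [W7 AND C -> S5]. Adds S5.
Round 3: rule 2 [S5 AND E9 -> H]. Adds H.
H first appears in round 3.

3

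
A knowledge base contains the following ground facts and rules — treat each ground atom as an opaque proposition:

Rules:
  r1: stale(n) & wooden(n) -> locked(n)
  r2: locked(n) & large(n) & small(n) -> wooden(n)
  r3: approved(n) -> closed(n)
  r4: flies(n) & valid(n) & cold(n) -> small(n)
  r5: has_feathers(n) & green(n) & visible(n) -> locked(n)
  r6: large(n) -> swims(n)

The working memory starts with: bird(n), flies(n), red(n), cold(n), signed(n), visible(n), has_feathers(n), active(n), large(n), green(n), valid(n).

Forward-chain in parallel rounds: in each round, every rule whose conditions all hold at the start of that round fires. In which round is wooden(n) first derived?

Round 1 fires r4, r5, r6, giving small(n), locked(n), swims(n).
Round 2 fires r2, giving wooden(n).
wooden(n) first appears in round 2.

2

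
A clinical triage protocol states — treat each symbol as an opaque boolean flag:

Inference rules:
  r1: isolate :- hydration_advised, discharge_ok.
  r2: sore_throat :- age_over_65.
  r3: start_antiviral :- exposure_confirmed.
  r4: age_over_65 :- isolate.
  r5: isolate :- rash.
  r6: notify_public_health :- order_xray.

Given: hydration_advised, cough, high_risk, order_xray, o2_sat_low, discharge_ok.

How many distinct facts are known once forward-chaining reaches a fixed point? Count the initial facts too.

Round 1: r1 [isolate :- hydration_advised, discharge_ok.]; r6 [notify_public_health :- order_xray.]. New: isolate, notify_public_health.
Round 2: r4 [age_over_65 :- isolate.]. New: age_over_65.
Round 3: r2 [sore_throat :- age_over_65.]. New: sore_throat.
Closure: {age_over_65, cough, discharge_ok, high_risk, hydration_advised, isolate, notify_public_health, o2_sat_low, order_xray, sore_throat} — 10 facts.

10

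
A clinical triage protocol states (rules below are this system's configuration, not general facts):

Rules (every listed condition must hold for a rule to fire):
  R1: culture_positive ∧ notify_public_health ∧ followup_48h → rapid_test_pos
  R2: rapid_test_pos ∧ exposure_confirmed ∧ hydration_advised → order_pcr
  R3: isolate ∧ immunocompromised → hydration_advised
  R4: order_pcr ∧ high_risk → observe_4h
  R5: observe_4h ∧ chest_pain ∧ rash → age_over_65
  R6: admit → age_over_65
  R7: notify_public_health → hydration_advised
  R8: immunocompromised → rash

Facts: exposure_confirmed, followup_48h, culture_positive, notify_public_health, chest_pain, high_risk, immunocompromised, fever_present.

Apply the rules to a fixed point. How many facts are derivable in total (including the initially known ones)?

Round 1 — R1, R7, R8, derive rapid_test_pos, hydration_advised, rash.
Round 2 — R2, derive order_pcr.
Round 3 — R4, derive observe_4h.
Round 4 — R5, derive age_over_65.
Closure: {age_over_65, chest_pain, culture_positive, exposure_confirmed, fever_present, followup_48h, high_risk, hydration_advised, immunocompromised, notify_public_health, observe_4h, order_pcr, rapid_test_pos, rash} — 14 facts.

14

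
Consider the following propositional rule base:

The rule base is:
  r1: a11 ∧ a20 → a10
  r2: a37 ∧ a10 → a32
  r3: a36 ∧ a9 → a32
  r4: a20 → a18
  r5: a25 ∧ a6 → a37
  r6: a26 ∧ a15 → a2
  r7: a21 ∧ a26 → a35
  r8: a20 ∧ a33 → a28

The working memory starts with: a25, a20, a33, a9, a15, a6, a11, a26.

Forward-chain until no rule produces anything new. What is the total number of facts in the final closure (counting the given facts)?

14

Round 1: r1 [a11 ∧ a20 → a10]; r4 [a20 → a18]; r5 [a25 ∧ a6 → a37]; r6 [a26 ∧ a15 → a2]; r8 [a20 ∧ a33 → a28]. Adds a10, a18, a37, a2, a28.
Round 2: r2 [a37 ∧ a10 → a32]. Adds a32.
Closure: {a10, a11, a15, a18, a2, a20, a25, a26, a28, a32, a33, a37, a6, a9} — 14 facts.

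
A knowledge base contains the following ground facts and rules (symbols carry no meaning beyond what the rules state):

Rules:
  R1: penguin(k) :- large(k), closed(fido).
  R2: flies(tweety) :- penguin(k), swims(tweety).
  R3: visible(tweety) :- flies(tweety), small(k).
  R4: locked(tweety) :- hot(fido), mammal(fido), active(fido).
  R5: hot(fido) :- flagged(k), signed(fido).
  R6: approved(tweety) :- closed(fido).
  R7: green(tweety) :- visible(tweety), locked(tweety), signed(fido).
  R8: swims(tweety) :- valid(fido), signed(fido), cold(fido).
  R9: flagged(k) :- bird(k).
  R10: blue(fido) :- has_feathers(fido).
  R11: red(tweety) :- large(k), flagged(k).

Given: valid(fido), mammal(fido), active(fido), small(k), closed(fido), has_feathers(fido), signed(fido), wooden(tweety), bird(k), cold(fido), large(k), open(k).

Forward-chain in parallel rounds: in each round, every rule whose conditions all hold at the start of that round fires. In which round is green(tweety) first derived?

Round 1 fires R1, R6, R8, R9, R10, giving penguin(k), approved(tweety), swims(tweety), flagged(k), blue(fido).
Round 2 fires R2, R5, R11, giving flies(tweety), hot(fido), red(tweety).
Round 3 fires R3, R4, giving visible(tweety), locked(tweety).
Round 4 fires R7, giving green(tweety).
green(tweety) first appears in round 4.

4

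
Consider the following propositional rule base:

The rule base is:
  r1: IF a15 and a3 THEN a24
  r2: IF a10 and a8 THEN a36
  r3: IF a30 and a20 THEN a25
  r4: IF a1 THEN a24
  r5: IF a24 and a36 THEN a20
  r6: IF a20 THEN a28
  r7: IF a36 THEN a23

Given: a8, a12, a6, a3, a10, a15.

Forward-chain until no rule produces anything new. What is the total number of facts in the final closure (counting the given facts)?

Round 1: r1 [IF a15 and a3 THEN a24]; r2 [IF a10 and a8 THEN a36]. New: a24, a36.
Round 2: r5 [IF a24 and a36 THEN a20]; r7 [IF a36 THEN a23]. New: a20, a23.
Round 3: r6 [IF a20 THEN a28]. New: a28.
Closure: {a10, a12, a15, a20, a23, a24, a28, a3, a36, a6, a8} — 11 facts.

11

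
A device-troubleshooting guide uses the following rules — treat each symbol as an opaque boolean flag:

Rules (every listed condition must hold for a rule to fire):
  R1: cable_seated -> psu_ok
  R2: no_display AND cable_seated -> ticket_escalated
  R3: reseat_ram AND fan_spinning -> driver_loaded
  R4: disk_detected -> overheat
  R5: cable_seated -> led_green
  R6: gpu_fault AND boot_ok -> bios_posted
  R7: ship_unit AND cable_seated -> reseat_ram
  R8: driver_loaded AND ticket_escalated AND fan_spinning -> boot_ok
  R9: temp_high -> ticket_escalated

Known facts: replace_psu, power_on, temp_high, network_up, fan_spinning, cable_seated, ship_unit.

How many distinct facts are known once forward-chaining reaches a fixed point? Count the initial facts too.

Round 1: R1 [cable_seated -> psu_ok]; R5 [cable_seated -> led_green]; R7 [ship_unit AND cable_seated -> reseat_ram]; R9 [temp_high -> ticket_escalated]. Adds psu_ok, led_green, reseat_ram, ticket_escalated.
Round 2: R3 [reseat_ram AND fan_spinning -> driver_loaded]. Adds driver_loaded.
Round 3: R8 [driver_loaded AND ticket_escalated AND fan_spinning -> boot_ok]. Adds boot_ok.
Closure: {boot_ok, cable_seated, driver_loaded, fan_spinning, led_green, network_up, power_on, psu_ok, replace_psu, reseat_ram, ship_unit, temp_high, ticket_escalated} — 13 facts.

13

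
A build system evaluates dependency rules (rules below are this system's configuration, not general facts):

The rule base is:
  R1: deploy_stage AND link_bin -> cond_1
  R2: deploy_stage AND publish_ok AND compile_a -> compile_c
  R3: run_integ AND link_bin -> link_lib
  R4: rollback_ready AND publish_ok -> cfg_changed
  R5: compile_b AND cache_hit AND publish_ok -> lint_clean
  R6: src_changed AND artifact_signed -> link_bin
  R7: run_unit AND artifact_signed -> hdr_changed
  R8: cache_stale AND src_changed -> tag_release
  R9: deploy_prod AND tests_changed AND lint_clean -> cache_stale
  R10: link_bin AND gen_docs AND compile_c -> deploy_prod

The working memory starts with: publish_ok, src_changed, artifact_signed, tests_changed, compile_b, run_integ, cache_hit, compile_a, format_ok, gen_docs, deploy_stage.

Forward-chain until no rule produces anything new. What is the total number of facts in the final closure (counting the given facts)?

19

Round 1: R2 [deploy_stage AND publish_ok AND compile_a -> compile_c]; R5 [compile_b AND cache_hit AND publish_ok -> lint_clean]; R6 [src_changed AND artifact_signed -> link_bin]. Adds compile_c, lint_clean, link_bin.
Round 2: R1 [deploy_stage AND link_bin -> cond_1]; R3 [run_integ AND link_bin -> link_lib]; R10 [link_bin AND gen_docs AND compile_c -> deploy_prod]. Adds cond_1, link_lib, deploy_prod.
Round 3: R9 [deploy_prod AND tests_changed AND lint_clean -> cache_stale]. Adds cache_stale.
Round 4: R8 [cache_stale AND src_changed -> tag_release]. Adds tag_release.
Closure: {artifact_signed, cache_hit, cache_stale, compile_a, compile_b, compile_c, cond_1, deploy_prod, deploy_stage, format_ok, gen_docs, link_bin, link_lib, lint_clean, publish_ok, run_integ, src_changed, tag_release, tests_changed} — 19 facts.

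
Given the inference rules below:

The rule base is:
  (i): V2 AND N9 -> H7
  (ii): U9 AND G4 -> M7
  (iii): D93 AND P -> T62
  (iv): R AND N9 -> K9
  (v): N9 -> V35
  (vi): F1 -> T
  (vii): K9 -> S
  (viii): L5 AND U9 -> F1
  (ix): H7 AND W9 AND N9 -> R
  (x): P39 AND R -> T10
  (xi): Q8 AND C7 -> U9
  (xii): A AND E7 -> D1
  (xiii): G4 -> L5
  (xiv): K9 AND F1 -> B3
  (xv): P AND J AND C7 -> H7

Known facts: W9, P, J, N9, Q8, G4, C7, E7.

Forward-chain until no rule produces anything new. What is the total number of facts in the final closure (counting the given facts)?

19

[1] (v) [N9 -> V35]; (xi) [Q8 AND C7 -> U9]; (xiii) [G4 -> L5]; (xv) [P AND J AND C7 -> H7]. ⇒ new: V35, U9, L5, H7.
[2] (ii) [U9 AND G4 -> M7]; (viii) [L5 AND U9 -> F1]; (ix) [H7 AND W9 AND N9 -> R]. ⇒ new: M7, F1, R.
[3] (iv) [R AND N9 -> K9]; (vi) [F1 -> T]. ⇒ new: K9, T.
[4] (vii) [K9 -> S]; (xiv) [K9 AND F1 -> B3]. ⇒ new: S, B3.
Closure: {B3, C7, E7, F1, G4, H7, J, K9, L5, M7, N9, P, Q8, R, S, T, U9, V35, W9} — 19 facts.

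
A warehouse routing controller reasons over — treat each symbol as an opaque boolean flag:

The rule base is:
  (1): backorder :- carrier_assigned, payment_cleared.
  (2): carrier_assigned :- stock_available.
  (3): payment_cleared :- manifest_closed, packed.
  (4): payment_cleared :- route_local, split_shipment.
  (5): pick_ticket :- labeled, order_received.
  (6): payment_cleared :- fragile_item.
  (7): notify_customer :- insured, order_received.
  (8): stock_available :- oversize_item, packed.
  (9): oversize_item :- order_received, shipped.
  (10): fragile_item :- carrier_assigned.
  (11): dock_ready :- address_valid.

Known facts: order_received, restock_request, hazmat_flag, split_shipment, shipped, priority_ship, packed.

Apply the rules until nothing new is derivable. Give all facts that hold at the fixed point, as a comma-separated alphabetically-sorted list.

backorder, carrier_assigned, fragile_item, hazmat_flag, order_received, oversize_item, packed, payment_cleared, priority_ship, restock_request, shipped, split_shipment, stock_available

Round 1 — (9), derive oversize_item.
Round 2 — (8), derive stock_available.
Round 3 — (2), derive carrier_assigned.
Round 4 — (10), derive fragile_item.
Round 5 — (6), derive payment_cleared.
Round 6 — (1), derive backorder.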